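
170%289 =170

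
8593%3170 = 2253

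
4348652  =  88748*49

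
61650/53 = 1163 + 11/53=1163.21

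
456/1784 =57/223  =  0.26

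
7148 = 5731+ 1417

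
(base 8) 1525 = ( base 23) 1e2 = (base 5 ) 11403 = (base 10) 853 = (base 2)1101010101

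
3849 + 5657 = 9506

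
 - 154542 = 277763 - 432305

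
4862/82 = 2431/41  =  59.29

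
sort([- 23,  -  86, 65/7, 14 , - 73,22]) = [ - 86, - 73,  -  23, 65/7, 14, 22 ]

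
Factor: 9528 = 2^3*3^1*397^1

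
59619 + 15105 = 74724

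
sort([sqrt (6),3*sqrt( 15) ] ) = [sqrt( 6),3*sqrt( 15 )] 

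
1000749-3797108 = - 2796359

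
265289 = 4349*61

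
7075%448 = 355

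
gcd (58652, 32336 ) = 172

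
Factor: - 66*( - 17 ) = 2^1*3^1*11^1*17^1 = 1122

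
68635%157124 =68635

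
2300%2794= 2300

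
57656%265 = 151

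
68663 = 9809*7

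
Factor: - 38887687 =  - 17^1*23^1*271^1*367^1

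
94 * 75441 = 7091454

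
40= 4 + 36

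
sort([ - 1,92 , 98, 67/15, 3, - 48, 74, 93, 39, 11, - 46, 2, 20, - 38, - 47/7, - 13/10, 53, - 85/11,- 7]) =[ - 48, - 46, - 38, - 85/11, - 7, - 47/7, - 13/10, - 1, 2,3,  67/15,11,20, 39, 53,74, 92,93, 98]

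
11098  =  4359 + 6739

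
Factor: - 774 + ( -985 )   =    -  1759  =  - 1759^1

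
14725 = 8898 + 5827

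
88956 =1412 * 63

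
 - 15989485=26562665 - 42552150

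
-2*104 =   -  208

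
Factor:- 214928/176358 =-2^3*3^(  -  1)* 13^(-1 )*17^ (-1)*101^1 = - 808/663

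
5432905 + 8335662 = 13768567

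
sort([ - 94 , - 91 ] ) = [ - 94, - 91]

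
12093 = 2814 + 9279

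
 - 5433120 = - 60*90552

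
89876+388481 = 478357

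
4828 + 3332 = 8160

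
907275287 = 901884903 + 5390384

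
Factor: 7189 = 7^1*13^1 * 79^1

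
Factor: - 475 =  - 5^2 * 19^1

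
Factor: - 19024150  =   - 2^1*5^2*380483^1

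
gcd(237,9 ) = 3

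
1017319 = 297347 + 719972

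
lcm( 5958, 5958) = 5958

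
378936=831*456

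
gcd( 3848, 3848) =3848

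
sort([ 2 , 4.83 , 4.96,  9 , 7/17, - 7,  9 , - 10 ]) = [ - 10, - 7, 7/17,2, 4.83, 4.96,  9, 9]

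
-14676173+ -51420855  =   - 66097028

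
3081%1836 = 1245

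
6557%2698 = 1161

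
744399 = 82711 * 9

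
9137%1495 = 167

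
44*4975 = 218900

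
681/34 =20 + 1/34 = 20.03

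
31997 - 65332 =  - 33335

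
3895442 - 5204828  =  -1309386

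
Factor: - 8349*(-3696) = 2^4*3^2*7^1*11^3*23^1=30857904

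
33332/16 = 2083 + 1/4= 2083.25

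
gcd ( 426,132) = 6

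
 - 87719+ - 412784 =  - 500503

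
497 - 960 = - 463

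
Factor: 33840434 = 2^1*16920217^1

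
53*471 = 24963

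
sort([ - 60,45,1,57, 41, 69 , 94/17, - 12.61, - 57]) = [  -  60, - 57, - 12.61,  1,94/17, 41,45, 57,  69] 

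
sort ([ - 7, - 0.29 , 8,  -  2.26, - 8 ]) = [ - 8, - 7, - 2.26,  -  0.29  ,  8] 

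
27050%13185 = 680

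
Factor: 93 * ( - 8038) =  - 747534 = -2^1*3^1*31^1* 4019^1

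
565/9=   62+7/9 = 62.78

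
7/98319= 7/98319=0.00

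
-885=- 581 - 304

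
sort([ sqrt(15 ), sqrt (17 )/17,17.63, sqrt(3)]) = [ sqrt( 17) /17,sqrt( 3 ), sqrt( 15 ),17.63]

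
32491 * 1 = 32491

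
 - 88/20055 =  - 88/20055 = - 0.00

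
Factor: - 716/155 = -2^2 * 5^( - 1) * 31^ ( - 1)*179^1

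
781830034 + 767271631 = 1549101665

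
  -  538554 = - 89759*6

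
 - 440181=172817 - 612998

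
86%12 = 2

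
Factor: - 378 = -2^1*3^3*7^1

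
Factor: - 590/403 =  - 2^1* 5^1*13^( - 1)*31^(-1) * 59^1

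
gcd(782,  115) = 23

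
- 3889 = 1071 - 4960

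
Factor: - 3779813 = -3779813^1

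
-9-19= - 28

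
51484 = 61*844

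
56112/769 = 56112/769  =  72.97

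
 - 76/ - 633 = 76/633 = 0.12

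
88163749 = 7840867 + 80322882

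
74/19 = 3 + 17/19 = 3.89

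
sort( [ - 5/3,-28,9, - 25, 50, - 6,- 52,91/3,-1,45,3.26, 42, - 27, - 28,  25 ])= [ - 52 , - 28, - 28, - 27,  -  25,-6, - 5/3,-1 , 3.26, 9,25, 91/3,  42, 45, 50] 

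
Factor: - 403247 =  - 13^1 * 31019^1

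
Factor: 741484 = 2^2*185371^1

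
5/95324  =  5/95324=0.00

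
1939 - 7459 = -5520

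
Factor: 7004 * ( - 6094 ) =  - 2^3*11^1 * 17^1 * 103^1*277^1 =- 42682376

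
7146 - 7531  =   - 385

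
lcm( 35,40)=280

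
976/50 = 488/25  =  19.52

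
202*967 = 195334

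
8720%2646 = 782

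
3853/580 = 6 + 373/580 = 6.64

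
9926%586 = 550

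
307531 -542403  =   - 234872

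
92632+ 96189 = 188821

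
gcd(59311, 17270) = 1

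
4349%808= 309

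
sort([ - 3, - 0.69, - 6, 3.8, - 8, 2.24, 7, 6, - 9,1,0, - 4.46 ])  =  [-9,  -  8, - 6, - 4.46, - 3 ,  -  0.69,0,1,2.24 , 3.8, 6,7] 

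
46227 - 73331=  - 27104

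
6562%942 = 910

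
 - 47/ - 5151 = 47/5151=0.01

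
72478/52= 36239/26 = 1393.81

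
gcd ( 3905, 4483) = 1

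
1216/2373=1216/2373 = 0.51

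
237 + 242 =479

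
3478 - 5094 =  - 1616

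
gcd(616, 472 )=8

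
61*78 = 4758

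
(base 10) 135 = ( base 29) 4j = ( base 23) 5k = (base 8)207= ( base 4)2013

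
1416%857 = 559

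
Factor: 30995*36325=5^3*1453^1 * 6199^1=1125893375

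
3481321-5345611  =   - 1864290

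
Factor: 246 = 2^1*3^1 * 41^1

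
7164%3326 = 512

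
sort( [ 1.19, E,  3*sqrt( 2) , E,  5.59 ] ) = [1.19, E,  E, 3*sqrt(2),5.59 ] 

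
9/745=9/745  =  0.01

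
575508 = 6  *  95918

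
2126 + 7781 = 9907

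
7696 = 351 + 7345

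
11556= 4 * 2889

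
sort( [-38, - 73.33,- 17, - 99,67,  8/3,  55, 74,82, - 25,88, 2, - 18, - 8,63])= [ - 99, - 73.33, - 38, - 25, - 18,- 17, - 8,  2 , 8/3,55, 63,  67,74,82,88] 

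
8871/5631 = 2957/1877= 1.58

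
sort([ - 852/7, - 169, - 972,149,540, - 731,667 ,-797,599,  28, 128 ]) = [ - 972, - 797, - 731, - 169, - 852/7,28 , 128,149,540, 599, 667 ] 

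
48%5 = 3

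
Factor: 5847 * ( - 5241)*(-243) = 3^7 * 1747^1*1949^1 = 7446522861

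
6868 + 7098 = 13966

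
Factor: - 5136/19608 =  - 2^1*19^(  -  1)*43^( - 1)*107^1  =  -  214/817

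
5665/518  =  5665/518 = 10.94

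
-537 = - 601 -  - 64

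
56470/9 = 6274 + 4/9 = 6274.44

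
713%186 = 155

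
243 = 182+61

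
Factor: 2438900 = 2^2*5^2 * 29^3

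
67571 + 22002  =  89573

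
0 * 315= 0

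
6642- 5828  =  814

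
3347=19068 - 15721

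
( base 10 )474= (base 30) FO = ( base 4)13122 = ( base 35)dj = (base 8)732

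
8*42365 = 338920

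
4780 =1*4780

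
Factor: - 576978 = - 2^1*3^1*23^1 * 37^1*113^1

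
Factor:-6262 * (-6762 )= 42343644 = 2^2 * 3^1*7^2*23^1 * 31^1*101^1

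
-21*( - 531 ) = 11151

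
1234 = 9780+-8546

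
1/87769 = 1/87769 = 0.00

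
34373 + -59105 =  - 24732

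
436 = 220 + 216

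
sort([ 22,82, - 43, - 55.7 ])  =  [ - 55.7, - 43,22,82 ]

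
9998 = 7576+2422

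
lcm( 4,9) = 36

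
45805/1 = 45805 = 45805.00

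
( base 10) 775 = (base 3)1001201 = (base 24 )187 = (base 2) 1100000111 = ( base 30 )pp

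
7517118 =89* 84462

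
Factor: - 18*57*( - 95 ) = 2^1*3^3*5^1*19^2= 97470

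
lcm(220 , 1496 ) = 7480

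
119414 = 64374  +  55040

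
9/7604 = 9/7604 = 0.00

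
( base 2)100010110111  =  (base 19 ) 638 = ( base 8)4267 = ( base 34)1VL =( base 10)2231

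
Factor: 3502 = 2^1 * 17^1*103^1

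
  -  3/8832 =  - 1+2943/2944= - 0.00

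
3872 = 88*44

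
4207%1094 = 925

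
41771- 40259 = 1512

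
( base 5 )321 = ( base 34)2i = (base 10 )86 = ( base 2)1010110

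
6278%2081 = 35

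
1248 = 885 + 363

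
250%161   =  89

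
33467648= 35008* 956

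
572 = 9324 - 8752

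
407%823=407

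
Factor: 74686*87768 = 6555040848 =2^4 * 3^2*23^1*53^1 * 107^1 * 349^1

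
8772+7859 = 16631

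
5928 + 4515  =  10443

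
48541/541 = 89 + 392/541 = 89.72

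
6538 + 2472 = 9010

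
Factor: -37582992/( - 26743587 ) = 12527664/8914529 = 2^4*3^1*13^ ( - 1)*359^1*727^1 * 685733^ ( - 1)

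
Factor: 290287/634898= 2^(- 1 )*11^( - 1)*331^1*877^1*28859^( - 1)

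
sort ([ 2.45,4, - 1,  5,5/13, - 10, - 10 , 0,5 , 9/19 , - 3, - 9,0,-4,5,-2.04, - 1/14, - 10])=[ - 10,  -  10 , - 10, -9, - 4, - 3, - 2.04,  -  1,  -  1/14,  0, 0, 5/13,  9/19,2.45,4,  5 , 5,5]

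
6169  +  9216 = 15385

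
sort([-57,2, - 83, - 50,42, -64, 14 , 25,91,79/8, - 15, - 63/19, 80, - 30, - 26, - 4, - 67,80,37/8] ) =[ - 83, - 67,-64,-57, - 50, - 30, - 26, - 15, - 4, - 63/19, 2,37/8 , 79/8, 14,25,42,80,80,91]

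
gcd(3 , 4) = 1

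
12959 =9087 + 3872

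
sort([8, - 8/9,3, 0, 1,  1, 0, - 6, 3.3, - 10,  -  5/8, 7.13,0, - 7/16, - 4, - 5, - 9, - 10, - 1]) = [ - 10,-10, - 9, - 6, - 5,  -  4, -1, - 8/9,-5/8, - 7/16 , 0,  0,0,1, 1, 3, 3.3,7.13, 8]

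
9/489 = 3/163 = 0.02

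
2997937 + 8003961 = 11001898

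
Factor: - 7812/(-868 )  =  9 =3^2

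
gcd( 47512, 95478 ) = 2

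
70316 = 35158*2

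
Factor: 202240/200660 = 128/127 = 2^7*127^ (  -  1)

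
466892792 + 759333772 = 1226226564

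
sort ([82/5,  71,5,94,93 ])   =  [5,82/5,71,93,94] 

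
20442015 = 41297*495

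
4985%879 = 590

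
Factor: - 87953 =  - 281^1*313^1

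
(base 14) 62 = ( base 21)42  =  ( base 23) 3h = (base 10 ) 86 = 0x56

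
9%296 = 9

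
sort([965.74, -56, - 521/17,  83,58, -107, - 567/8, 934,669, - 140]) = [ - 140,  -  107,  -  567/8,-56, - 521/17, 58,83,669,934,965.74] 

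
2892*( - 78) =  - 225576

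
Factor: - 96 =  - 2^5*3^1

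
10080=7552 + 2528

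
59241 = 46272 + 12969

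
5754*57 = 327978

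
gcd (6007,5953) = 1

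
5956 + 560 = 6516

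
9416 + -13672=- 4256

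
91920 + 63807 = 155727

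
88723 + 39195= 127918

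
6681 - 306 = 6375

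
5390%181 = 141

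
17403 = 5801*3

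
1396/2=698 = 698.00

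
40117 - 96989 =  - 56872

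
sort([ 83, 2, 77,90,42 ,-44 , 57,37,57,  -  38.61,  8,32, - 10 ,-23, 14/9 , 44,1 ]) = [ - 44, - 38.61,-23 ,-10,1,14/9, 2,8,  32,37,42, 44,  57,57,77,83,90 ]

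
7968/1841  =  4 + 604/1841 = 4.33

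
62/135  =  62/135  =  0.46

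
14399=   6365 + 8034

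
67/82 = 67/82 = 0.82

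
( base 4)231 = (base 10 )45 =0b101101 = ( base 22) 21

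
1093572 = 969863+123709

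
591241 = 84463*7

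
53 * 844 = 44732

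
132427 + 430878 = 563305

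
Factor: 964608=2^11*3^1*157^1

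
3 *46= 138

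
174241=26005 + 148236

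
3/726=1/242  =  0.00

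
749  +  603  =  1352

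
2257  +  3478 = 5735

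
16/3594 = 8/1797 = 0.00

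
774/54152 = 387/27076 = 0.01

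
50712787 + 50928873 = 101641660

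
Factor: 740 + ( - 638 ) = 2^1 *3^1*17^1 = 102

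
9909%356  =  297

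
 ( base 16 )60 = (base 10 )96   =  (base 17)5b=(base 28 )3C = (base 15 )66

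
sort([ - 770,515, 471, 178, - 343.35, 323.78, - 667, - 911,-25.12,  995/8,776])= [ - 911 , - 770, - 667, - 343.35, -25.12,995/8,178,323.78, 471,515,776 ] 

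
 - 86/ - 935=86/935= 0.09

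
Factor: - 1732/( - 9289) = 2^2*7^(-1 )* 433^1*1327^( - 1)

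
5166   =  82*63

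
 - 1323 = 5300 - 6623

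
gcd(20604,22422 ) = 606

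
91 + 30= 121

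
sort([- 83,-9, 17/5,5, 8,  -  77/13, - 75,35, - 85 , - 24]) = [-85,  -  83, - 75, - 24, - 9,-77/13,17/5,5, 8, 35 ]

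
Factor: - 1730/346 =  - 5^1 = - 5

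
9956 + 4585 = 14541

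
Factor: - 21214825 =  - 5^2* 848593^1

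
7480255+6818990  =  14299245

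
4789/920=4789/920 = 5.21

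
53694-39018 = 14676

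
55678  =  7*7954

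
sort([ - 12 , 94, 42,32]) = [ - 12, 32,42, 94]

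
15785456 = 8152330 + 7633126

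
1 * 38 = 38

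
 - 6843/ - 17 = 6843/17 = 402.53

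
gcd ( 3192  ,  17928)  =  24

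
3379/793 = 3379/793 = 4.26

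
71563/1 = 71563 = 71563.00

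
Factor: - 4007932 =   -  2^2*1001983^1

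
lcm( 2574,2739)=213642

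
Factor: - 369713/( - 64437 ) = 809/141=3^( - 1 )*47^( - 1 )*809^1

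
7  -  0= 7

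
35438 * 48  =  1701024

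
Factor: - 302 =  - 2^1*151^1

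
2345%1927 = 418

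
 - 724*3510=-2541240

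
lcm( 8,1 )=8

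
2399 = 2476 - 77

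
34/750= 17/375 = 0.05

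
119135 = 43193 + 75942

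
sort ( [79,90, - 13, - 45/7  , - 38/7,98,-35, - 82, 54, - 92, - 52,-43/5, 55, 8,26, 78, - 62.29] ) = [  -  92, - 82, - 62.29, - 52, - 35,-13, - 43/5, - 45/7,  -  38/7 , 8, 26, 54, 55, 78, 79, 90, 98 ] 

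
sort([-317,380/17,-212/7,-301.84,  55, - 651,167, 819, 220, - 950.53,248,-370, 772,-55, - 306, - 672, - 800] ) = [ - 950.53,  -  800, - 672,-651, - 370,- 317, - 306,-301.84,-55, - 212/7,380/17,55,167,  220,248,772,819 ]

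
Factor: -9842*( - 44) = 433048 = 2^3*7^1*11^1*19^1*37^1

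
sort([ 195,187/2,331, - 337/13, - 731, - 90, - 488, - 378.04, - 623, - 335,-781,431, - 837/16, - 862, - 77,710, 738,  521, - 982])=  [ - 982, - 862, - 781 ,-731, - 623, - 488, - 378.04, - 335 , - 90, - 77, - 837/16, -337/13,187/2,195 , 331, 431,521, 710, 738]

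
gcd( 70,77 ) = 7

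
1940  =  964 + 976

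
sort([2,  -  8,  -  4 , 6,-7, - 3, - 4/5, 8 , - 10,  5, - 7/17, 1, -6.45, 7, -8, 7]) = [-10,  -  8, - 8 ,  -  7, - 6.45,- 4,- 3, - 4/5, - 7/17,1, 2 , 5, 6, 7,7, 8]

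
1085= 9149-8064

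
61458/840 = 73+23/140 = 73.16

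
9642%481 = 22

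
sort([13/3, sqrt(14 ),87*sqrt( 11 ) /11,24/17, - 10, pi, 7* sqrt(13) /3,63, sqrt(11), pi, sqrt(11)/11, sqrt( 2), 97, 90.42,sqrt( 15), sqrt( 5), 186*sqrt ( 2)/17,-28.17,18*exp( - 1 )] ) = [ - 28.17,-10 , sqrt(11)/11,24/17, sqrt( 2) , sqrt( 5),pi,  pi, sqrt( 11),sqrt( 14), sqrt ( 15), 13/3, 18*exp( - 1),7  *  sqrt( 13 ) /3, 186*sqrt(2)/17, 87*sqrt ( 11)/11,63, 90.42, 97]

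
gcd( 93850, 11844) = 2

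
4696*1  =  4696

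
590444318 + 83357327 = 673801645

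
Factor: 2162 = 2^1*23^1 * 47^1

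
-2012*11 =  - 22132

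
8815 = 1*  8815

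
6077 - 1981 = 4096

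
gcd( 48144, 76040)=8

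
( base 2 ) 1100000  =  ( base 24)40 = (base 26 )3I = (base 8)140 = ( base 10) 96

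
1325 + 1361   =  2686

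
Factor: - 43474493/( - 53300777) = 31^1*59^( - 1)*73^1*19211^1*903403^(  -  1)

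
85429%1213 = 519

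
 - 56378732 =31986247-88364979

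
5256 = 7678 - 2422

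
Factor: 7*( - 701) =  - 4907 = -  7^1*701^1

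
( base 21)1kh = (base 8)1556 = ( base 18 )2CE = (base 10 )878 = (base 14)46a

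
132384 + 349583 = 481967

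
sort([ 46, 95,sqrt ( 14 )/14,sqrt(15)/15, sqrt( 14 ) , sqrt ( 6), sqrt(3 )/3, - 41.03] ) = [ - 41.03 , sqrt(15) /15,sqrt( 14)/14, sqrt( 3 ) /3,  sqrt(6), sqrt(14),46, 95 ] 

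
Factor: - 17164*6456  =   - 110810784= -2^5*3^1*7^1*269^1*613^1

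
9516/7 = 1359+3/7 =1359.43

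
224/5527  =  224/5527= 0.04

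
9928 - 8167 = 1761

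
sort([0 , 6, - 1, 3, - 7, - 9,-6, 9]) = [ - 9, - 7, - 6 ,-1, 0, 3,6, 9]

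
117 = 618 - 501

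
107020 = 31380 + 75640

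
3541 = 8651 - 5110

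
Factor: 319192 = 2^3* 17^1*2347^1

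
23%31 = 23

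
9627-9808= -181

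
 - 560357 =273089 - 833446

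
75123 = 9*8347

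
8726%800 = 726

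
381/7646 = 381/7646 = 0.05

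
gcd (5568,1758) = 6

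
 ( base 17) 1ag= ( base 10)475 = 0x1DB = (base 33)ed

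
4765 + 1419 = 6184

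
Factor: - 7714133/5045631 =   -  3^(  -  1)*7^1*19^1*31^1*1871^1*1681877^( - 1) 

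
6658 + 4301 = 10959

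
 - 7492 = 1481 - 8973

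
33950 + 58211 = 92161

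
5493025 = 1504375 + 3988650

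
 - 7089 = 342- 7431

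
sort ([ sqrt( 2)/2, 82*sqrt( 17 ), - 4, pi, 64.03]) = [-4, sqrt( 2)/2 , pi, 64.03, 82 * sqrt(17) ] 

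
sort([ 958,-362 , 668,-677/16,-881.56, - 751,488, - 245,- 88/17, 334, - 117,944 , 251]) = [ - 881.56, - 751, - 362 , - 245,- 117, - 677/16 ,-88/17, 251,334,488,668,944,958 ]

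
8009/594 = 8009/594= 13.48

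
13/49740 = 13/49740 = 0.00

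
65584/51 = 65584/51 = 1285.96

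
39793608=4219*9432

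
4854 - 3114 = 1740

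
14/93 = 14/93 = 0.15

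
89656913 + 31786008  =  121442921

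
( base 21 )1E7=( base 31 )nt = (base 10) 742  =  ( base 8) 1346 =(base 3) 1000111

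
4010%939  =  254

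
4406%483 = 59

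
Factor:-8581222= - 2^1* 13^1 *330047^1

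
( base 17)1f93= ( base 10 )9404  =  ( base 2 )10010010111100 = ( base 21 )106h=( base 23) HHK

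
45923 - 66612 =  - 20689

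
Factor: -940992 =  - 2^6 * 3^1 * 13^2*29^1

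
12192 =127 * 96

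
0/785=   0 = 0.00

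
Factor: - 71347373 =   -  71347373^1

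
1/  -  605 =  -1 +604/605 = - 0.00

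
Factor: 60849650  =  2^1*5^2*59^1*20627^1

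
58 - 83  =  -25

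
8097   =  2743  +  5354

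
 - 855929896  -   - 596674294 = - 259255602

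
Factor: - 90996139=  - 13^1*6999703^1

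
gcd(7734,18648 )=6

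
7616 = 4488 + 3128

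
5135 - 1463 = 3672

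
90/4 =45/2  =  22.50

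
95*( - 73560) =  -  6988200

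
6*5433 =32598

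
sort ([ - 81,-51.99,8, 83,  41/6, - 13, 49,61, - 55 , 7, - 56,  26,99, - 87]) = [ - 87, - 81,-56,-55, - 51.99, - 13, 41/6,7, 8 , 26,49 , 61 , 83, 99]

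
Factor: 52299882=2^1*3^2*2905549^1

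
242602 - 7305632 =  - 7063030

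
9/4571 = 9/4571 = 0.00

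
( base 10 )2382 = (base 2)100101001110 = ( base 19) 6b7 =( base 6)15010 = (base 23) 4BD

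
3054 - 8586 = -5532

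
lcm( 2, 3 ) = 6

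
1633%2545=1633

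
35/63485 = 7/12697 = 0.00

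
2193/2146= 1 + 47/2146= 1.02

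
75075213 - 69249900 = 5825313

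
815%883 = 815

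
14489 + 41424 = 55913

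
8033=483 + 7550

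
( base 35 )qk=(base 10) 930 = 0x3A2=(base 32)t2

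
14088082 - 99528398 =- 85440316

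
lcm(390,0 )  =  0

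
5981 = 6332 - 351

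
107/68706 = 107/68706=0.00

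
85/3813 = 85/3813 = 0.02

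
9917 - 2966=6951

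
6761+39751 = 46512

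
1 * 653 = 653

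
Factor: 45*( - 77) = -3465 = - 3^2*5^1*7^1 * 11^1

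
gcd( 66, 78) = 6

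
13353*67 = 894651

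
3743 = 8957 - 5214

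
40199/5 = 40199/5  =  8039.80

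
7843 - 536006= -528163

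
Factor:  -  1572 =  -2^2*3^1 * 131^1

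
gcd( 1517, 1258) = 37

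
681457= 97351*7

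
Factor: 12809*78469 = 1005109421=131^1*599^1*12809^1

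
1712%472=296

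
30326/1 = 30326 = 30326.00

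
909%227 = 1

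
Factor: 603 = 3^2*67^1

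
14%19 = 14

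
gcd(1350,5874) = 6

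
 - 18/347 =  - 1 +329/347 = - 0.05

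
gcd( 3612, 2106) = 6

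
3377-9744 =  - 6367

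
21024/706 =29  +  275/353=29.78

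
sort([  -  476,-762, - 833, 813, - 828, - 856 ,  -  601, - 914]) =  [ - 914, - 856, - 833, - 828,-762, - 601, -476,813]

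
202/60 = 3 + 11/30   =  3.37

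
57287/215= 57287/215= 266.45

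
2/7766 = 1/3883 = 0.00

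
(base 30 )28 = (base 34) 20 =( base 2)1000100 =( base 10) 68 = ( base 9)75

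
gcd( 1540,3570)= 70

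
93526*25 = 2338150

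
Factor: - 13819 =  - 13^1*1063^1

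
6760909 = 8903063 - 2142154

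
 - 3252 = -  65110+61858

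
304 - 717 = - 413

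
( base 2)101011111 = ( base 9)430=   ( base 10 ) 351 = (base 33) al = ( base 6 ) 1343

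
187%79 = 29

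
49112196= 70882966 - 21770770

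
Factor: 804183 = 3^1*181^1*1481^1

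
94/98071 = 94/98071 = 0.00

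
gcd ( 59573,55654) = 1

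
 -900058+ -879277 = - 1779335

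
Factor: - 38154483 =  - 3^4*127^1 * 3709^1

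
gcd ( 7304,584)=8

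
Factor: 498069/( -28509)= -3^3*11^1 * 17^ (-1 ) = - 297/17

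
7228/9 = 803 + 1/9 = 803.11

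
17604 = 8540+9064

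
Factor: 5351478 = 2^1*3^1*11^1*81083^1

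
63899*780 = 49841220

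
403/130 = 3 + 1/10 =3.10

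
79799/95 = 79799/95= 839.99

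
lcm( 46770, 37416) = 187080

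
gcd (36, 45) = 9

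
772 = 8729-7957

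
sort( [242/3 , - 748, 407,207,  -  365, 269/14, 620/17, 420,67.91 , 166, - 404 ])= [ - 748,  -  404 , - 365,269/14,620/17, 67.91,242/3,166, 207, 407,420]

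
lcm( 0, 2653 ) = 0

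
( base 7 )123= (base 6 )150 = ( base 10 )66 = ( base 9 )73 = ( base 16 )42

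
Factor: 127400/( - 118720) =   -  2^( - 3 )*5^1*7^1*13^1*53^( - 1) = - 455/424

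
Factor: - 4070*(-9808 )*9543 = 2^5*3^1*  5^1*11^1*37^1*613^1 * 3181^1  =  380942818080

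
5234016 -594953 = 4639063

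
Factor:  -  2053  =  -2053^1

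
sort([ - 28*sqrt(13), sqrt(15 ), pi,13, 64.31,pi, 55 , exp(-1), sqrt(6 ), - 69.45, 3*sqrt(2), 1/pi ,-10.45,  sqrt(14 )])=[-28*sqrt(13), - 69.45,-10.45 , 1/pi, exp(- 1 )  ,  sqrt(6 ) , pi, pi,sqrt( 14 ),sqrt( 15), 3*sqrt( 2), 13, 55, 64.31]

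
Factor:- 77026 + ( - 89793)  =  -166819 = - 23^1*7253^1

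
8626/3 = 8626/3 = 2875.33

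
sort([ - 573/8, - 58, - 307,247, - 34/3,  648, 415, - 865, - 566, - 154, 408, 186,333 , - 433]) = [  -  865, - 566,-433, - 307 , - 154, - 573/8 , - 58, - 34/3, 186,  247, 333,  408,415,648]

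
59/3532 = 59/3532   =  0.02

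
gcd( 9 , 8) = 1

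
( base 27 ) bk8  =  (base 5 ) 233232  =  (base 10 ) 8567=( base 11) 6489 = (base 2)10000101110111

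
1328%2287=1328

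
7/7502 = 7/7502 = 0.00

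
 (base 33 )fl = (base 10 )516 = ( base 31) gk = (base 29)hn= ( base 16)204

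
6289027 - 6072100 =216927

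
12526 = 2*6263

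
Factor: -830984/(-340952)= 7^1 * 11^1*17^( - 1)* 19^1*23^ ( - 1) * 71^1*109^( - 1)  =  103873/42619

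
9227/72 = 128 + 11/72 = 128.15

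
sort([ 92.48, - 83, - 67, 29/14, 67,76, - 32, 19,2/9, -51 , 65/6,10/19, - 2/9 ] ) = [  -  83, - 67,- 51, - 32,  -  2/9, 2/9,10/19,29/14, 65/6, 19, 67, 76 , 92.48]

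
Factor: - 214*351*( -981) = 73686834 =2^1 * 3^5* 13^1 * 107^1*109^1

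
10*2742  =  27420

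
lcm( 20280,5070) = 20280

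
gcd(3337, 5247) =1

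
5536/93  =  5536/93 = 59.53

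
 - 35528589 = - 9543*3723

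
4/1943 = 4/1943 = 0.00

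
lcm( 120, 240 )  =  240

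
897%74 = 9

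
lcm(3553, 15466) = 262922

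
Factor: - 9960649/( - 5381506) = 2^( - 1 )*13^( - 1)*43^1  *  263^( - 1)*787^(-1)*231643^1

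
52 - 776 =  - 724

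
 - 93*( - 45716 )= 4251588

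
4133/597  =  4133/597 = 6.92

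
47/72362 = 47/72362=0.00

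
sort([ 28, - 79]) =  [ -79,  28 ]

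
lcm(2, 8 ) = 8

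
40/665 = 8/133 =0.06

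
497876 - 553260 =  - 55384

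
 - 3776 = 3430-7206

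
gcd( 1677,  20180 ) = 1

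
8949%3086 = 2777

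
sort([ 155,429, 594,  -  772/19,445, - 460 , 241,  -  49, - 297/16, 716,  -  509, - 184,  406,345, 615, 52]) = [ - 509, - 460, - 184, - 49, - 772/19, - 297/16, 52, 155,241,345, 406,429,  445, 594, 615, 716 ]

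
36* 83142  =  2993112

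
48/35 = 1+13/35= 1.37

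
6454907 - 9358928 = -2904021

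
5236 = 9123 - 3887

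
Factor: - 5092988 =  - 2^2*19^2*3527^1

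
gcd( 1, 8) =1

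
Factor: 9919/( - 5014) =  - 91/46 = - 2^( -1)*7^1* 13^1*23^( - 1 ) 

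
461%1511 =461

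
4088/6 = 681 + 1/3 = 681.33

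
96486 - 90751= 5735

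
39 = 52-13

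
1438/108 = 719/54 = 13.31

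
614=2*307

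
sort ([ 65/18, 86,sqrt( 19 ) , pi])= [pi,65/18,sqrt( 19 ), 86] 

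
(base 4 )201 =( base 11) 30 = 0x21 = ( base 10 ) 33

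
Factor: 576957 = 3^1*192319^1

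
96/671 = 96/671 = 0.14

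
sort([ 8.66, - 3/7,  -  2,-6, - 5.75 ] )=[ - 6,-5.75, - 2, - 3/7,8.66 ] 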